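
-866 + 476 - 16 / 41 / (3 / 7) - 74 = -57184 / 123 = -464.91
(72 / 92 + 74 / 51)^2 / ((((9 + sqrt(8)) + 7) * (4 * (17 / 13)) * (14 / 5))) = 0.02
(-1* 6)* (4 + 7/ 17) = -450/ 17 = -26.47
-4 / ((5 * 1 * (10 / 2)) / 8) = -1.28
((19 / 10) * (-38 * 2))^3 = -376367048 / 125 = -3010936.38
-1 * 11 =-11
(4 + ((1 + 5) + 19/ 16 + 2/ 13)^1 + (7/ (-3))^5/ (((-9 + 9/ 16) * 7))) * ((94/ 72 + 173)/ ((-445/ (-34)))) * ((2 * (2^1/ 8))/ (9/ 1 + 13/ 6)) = 364305890641/ 48825807264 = 7.46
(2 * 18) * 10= 360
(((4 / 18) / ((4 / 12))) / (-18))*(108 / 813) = -4 / 813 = -0.00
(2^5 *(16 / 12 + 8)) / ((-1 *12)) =-224 / 9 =-24.89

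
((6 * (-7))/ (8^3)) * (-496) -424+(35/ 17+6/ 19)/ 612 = -303083659/ 790704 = -383.31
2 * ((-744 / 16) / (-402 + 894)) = -31 / 164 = -0.19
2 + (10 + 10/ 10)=13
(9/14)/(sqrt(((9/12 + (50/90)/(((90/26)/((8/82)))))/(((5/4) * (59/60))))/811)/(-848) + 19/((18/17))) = 0.04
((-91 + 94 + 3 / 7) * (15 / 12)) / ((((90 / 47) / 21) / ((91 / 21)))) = 611 / 3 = 203.67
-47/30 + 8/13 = -371/390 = -0.95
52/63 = 0.83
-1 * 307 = -307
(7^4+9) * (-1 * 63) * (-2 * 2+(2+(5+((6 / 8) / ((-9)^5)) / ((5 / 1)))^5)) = -49807231631386247200285248555908813 / 105042229566251864840640000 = -474163884.73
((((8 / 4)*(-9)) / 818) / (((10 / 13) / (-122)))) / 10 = 7137 / 20450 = 0.35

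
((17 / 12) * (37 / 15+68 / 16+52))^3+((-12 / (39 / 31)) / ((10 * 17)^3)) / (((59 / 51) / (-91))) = 3662980006617978313 / 6364251648000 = 575555.49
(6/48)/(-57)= -1/456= -0.00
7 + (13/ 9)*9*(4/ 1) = 59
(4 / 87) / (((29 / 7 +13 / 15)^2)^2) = 40516875 / 554984665076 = 0.00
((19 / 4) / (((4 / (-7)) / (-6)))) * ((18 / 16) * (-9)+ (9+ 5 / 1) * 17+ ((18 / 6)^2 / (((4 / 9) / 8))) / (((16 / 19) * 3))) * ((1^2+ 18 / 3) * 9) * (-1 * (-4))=3670002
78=78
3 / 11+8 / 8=14 / 11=1.27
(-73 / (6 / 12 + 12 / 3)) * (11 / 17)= -10.50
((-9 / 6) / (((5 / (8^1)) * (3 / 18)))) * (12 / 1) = -864 / 5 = -172.80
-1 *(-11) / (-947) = -11 / 947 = -0.01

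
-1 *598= -598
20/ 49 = 0.41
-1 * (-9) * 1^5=9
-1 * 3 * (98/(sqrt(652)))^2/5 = -7203/815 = -8.84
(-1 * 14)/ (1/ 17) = -238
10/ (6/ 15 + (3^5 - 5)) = 25/ 596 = 0.04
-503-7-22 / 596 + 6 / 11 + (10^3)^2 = 3276329887 / 3278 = 999490.51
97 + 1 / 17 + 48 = 2466 / 17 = 145.06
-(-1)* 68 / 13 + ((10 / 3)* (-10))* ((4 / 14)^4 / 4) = 484604 / 93639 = 5.18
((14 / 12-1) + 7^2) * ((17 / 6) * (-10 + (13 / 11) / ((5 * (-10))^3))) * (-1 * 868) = 1209173.37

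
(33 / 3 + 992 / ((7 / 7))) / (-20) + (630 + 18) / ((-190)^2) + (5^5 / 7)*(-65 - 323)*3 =-131326418369 / 252700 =-519692.99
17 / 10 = 1.70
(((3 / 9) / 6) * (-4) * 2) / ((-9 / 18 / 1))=8 / 9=0.89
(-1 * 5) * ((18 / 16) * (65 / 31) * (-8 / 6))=975 / 62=15.73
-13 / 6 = -2.17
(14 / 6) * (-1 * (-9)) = 21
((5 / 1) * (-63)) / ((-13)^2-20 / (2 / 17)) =315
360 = 360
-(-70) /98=5 /7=0.71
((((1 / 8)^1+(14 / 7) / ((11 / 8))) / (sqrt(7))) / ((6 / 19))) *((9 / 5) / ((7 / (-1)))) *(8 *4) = -15846 *sqrt(7) / 2695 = -15.56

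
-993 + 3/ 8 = -7941/ 8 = -992.62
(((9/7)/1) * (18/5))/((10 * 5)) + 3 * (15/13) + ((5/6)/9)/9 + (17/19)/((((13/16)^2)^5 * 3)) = 6619796113985444821/1113862149516957750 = 5.94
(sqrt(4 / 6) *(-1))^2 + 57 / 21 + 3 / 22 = 1625 / 462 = 3.52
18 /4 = 9 /2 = 4.50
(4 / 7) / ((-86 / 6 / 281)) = -3372 / 301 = -11.20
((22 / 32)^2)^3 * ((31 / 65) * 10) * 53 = 2910674723 / 109051904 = 26.69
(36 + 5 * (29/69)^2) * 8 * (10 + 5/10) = 4916828/1587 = 3098.19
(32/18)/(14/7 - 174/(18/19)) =-0.01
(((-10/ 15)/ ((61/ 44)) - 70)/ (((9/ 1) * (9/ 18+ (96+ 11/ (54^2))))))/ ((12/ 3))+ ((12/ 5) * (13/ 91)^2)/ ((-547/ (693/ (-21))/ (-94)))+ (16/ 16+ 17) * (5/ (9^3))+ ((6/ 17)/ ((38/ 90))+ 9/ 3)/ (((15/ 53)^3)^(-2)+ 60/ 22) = -507323114394453596992966309/ 2938926815875873492208149905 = -0.17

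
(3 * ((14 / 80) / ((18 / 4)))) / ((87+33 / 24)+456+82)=14 / 75165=0.00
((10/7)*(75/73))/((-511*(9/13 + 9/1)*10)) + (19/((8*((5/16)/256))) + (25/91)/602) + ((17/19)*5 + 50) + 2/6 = 582525538783243/291203444805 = 2000.41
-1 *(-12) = 12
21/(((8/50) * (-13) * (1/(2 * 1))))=-525/26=-20.19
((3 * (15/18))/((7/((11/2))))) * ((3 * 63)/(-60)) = -99/16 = -6.19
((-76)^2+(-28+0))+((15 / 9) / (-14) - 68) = 5679.88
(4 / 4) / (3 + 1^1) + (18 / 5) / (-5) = -47 / 100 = -0.47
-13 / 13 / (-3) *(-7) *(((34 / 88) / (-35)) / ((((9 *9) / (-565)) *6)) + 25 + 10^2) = -18712921 / 64152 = -291.70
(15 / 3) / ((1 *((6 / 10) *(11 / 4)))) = 100 / 33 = 3.03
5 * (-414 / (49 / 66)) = -136620 / 49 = -2788.16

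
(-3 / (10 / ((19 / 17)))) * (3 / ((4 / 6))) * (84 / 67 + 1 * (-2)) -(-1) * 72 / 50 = 146133 / 56950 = 2.57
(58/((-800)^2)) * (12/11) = 87/880000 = 0.00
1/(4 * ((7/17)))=17/28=0.61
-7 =-7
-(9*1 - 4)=-5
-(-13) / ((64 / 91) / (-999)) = -1181817 / 64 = -18465.89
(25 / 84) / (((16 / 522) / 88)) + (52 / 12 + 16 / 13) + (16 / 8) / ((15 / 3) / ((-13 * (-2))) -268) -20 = 2129059903 / 2534532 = 840.02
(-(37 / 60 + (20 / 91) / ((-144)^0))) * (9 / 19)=-0.40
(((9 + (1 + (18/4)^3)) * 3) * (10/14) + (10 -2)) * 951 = 11966433/56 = 213686.30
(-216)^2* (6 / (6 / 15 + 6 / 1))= 43740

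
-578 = -578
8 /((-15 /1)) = -8 /15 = -0.53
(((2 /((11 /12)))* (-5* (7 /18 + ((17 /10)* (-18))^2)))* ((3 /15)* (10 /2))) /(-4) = 421537 /165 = 2554.77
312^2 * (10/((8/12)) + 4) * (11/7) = 20344896/7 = 2906413.71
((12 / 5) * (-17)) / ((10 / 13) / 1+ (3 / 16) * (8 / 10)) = -10608 / 239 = -44.38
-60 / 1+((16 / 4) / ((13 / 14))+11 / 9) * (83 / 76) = -479819 / 8892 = -53.96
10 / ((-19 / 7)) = -70 / 19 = -3.68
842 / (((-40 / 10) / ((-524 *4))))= 441208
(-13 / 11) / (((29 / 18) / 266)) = -62244 / 319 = -195.12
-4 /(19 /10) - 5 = -135 /19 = -7.11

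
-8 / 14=-4 / 7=-0.57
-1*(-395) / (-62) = -395 / 62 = -6.37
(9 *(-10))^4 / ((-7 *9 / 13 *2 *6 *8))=-1974375 / 14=-141026.79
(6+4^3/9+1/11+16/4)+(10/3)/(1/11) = 5333/99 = 53.87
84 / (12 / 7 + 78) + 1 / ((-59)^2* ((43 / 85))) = 14676839 / 13920519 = 1.05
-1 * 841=-841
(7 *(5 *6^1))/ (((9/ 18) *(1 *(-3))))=-140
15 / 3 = 5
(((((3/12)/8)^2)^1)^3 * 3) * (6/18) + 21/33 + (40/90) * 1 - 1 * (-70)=71.08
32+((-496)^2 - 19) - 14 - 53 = 245962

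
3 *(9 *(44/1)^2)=52272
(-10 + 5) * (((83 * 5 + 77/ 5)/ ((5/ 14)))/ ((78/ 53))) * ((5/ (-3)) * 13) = 798392/ 9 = 88710.22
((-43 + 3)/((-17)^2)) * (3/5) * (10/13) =-240/3757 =-0.06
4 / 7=0.57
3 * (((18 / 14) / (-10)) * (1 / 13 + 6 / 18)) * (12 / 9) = -96 / 455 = -0.21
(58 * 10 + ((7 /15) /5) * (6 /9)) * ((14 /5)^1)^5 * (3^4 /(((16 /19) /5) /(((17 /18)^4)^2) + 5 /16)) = 1339691317157638713332736 /95853042061421875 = 13976513.30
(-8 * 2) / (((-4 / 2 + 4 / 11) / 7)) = 616 / 9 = 68.44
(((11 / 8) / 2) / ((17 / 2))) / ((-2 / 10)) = -55 / 136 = -0.40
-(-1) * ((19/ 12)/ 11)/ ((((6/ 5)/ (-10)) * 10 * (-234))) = 95/ 185328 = 0.00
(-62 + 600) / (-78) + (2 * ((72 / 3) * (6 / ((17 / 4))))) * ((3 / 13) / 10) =-17681 / 3315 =-5.33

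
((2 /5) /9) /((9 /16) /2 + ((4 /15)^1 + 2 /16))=64 /969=0.07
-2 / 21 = -0.10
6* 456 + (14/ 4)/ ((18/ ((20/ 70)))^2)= 2736.00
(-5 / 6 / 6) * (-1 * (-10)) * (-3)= 25 / 6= 4.17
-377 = -377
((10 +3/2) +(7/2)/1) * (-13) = -195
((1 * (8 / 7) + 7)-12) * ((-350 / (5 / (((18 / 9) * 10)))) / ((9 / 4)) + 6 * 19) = 1960.29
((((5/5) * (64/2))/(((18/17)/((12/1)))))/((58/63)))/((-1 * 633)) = -0.62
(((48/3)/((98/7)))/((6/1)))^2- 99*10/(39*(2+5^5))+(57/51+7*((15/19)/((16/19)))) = 37587022091/4876168752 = 7.71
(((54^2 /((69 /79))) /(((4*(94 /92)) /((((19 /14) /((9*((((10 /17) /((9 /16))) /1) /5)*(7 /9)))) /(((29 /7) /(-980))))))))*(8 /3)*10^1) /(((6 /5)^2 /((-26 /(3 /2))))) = 78369086250 /1363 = 57497495.41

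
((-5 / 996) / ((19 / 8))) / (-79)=10 / 373749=0.00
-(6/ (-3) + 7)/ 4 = -5/ 4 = -1.25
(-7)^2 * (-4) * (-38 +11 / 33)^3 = 282807812 / 27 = 10474363.41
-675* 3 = -2025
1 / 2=0.50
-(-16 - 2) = 18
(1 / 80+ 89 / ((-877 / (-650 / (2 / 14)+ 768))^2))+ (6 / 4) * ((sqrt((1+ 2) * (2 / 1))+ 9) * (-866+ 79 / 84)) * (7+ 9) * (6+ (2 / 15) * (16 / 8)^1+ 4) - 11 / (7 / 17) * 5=-825604047706577 / 430712240 - 639452 * sqrt(6) / 3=-2438944.79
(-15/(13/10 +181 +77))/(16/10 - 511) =250/2201457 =0.00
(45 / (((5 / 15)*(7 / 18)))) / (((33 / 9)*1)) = 7290 / 77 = 94.68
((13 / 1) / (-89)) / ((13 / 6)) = -6 / 89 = -0.07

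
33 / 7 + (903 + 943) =12955 / 7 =1850.71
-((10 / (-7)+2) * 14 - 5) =-3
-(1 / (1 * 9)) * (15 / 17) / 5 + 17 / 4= 863 / 204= 4.23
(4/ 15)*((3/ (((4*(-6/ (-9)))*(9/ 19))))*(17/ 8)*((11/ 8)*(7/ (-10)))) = -1.30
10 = 10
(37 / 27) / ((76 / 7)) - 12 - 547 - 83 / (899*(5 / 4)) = -5155587719 / 9223740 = -558.95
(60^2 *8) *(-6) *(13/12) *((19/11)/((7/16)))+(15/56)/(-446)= -203050598565/274736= -739075.33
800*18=14400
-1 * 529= -529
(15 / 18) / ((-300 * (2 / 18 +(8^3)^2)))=-1 / 94371880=-0.00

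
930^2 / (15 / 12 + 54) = 3459600 / 221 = 15654.30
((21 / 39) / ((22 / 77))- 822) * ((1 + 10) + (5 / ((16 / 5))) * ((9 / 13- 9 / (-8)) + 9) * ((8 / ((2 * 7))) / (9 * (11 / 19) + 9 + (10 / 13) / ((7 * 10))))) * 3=-587856111207 / 20458048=-28734.71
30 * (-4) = -120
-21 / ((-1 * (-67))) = -21 / 67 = -0.31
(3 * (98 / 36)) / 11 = 49 / 66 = 0.74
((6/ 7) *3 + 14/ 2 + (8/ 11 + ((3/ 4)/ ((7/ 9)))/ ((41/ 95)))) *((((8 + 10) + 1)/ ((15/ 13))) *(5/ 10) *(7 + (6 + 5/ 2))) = 1211850419/ 757680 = 1599.42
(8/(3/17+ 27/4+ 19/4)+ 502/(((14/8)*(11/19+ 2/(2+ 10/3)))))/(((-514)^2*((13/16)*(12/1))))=9342064/79844324385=0.00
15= 15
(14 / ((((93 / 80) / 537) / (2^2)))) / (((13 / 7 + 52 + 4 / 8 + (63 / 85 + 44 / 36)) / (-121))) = -55576.08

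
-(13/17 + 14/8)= -171/68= -2.51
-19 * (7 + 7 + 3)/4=-323/4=-80.75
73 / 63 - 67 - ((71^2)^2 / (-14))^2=-5811781781327993 / 1764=-3294660873768.70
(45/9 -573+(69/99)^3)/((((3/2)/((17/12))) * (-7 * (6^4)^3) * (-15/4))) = -346800833/36962270167173120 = -0.00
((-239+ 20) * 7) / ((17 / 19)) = -29127 / 17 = -1713.35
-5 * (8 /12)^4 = -80 /81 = -0.99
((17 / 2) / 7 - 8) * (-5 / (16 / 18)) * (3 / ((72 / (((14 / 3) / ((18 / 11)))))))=5225 / 1152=4.54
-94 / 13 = -7.23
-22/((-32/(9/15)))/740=33/59200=0.00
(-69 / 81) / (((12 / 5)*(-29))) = 115 / 9396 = 0.01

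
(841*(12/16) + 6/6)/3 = 2527/12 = 210.58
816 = 816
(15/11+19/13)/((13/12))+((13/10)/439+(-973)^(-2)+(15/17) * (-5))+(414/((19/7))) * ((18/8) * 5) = 1714.12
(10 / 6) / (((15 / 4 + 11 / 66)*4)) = 5 / 47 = 0.11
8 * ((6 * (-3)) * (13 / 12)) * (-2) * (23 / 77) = 7176 / 77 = 93.19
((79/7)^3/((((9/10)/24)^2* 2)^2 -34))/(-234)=2524359680000/13972005709389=0.18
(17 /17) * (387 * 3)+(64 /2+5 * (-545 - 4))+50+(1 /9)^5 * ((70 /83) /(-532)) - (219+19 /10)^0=-279919540643 /186240546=-1503.00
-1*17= -17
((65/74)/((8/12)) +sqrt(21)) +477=sqrt(21) +70791/148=482.90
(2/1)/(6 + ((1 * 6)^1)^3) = 1/111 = 0.01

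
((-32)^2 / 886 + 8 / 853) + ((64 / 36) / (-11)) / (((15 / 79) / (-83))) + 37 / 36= 163498381087 / 2244601260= 72.84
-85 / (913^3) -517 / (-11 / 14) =500769910941 / 761048497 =658.00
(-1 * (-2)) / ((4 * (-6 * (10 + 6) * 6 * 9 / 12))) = -1 / 864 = -0.00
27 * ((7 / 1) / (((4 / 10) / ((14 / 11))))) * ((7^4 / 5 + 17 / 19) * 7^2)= 2962853208 / 209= 14176331.14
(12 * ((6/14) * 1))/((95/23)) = 828/665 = 1.25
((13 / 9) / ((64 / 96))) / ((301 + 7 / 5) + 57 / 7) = 455 / 65214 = 0.01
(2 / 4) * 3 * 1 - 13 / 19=31 / 38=0.82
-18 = -18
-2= -2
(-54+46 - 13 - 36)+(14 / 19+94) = 717 / 19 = 37.74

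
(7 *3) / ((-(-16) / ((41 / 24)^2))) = 11767 / 3072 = 3.83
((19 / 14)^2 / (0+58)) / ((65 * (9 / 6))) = 361 / 1108380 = 0.00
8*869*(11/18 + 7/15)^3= 793112837/91125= 8703.57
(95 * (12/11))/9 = 380/33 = 11.52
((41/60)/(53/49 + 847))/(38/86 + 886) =86387/95039403120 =0.00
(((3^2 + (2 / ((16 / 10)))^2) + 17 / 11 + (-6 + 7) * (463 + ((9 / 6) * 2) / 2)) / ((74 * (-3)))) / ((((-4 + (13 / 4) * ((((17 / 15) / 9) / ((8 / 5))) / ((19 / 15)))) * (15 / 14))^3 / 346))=14677203268878336 / 1331481127257875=11.02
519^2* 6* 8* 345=4460618160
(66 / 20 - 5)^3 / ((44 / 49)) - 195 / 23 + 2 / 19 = -13.84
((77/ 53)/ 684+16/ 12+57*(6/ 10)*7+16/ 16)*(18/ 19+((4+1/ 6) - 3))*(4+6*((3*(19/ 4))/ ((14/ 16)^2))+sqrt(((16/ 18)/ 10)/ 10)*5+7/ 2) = 10559889529*sqrt(2)/ 61990920+5872807133771/ 96430320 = 61142.99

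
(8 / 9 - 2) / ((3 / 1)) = -10 / 27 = -0.37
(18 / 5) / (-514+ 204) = -9 / 775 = -0.01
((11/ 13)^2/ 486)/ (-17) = -121/ 1396278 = -0.00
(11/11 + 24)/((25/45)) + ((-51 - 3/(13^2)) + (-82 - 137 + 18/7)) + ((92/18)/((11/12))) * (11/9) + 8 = -6631958/31941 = -207.63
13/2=6.50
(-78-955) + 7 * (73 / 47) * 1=-48040 / 47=-1022.13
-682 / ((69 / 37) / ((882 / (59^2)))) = -7418796 / 80063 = -92.66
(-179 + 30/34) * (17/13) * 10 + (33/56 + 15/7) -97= -2423.50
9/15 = 3/5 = 0.60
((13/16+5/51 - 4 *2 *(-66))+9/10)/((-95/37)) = -79980199/387600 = -206.35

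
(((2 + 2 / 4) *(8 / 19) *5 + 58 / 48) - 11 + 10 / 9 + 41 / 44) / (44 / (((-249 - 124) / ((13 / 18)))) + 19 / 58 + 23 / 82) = -16588118291 / 3489559304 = -4.75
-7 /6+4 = 2.83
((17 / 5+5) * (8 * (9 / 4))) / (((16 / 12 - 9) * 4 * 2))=-567 / 230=-2.47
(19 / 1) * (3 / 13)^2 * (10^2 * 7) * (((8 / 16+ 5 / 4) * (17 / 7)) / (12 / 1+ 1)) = 508725 / 2197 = 231.55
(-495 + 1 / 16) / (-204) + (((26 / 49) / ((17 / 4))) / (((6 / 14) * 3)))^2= 178798453 / 73410624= 2.44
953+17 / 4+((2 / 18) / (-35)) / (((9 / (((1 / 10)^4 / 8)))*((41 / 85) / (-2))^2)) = 957.25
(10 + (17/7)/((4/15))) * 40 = 5350/7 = 764.29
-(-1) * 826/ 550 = 413/ 275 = 1.50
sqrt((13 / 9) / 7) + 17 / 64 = 0.72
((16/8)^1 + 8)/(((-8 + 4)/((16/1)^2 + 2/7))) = -4485/7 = -640.71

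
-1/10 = -0.10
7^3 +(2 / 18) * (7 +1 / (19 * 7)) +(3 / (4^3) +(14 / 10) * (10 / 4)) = 26607911 / 76608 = 347.33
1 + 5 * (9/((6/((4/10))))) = 4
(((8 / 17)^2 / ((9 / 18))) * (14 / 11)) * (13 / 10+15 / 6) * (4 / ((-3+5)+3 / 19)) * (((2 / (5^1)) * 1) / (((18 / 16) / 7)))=289816576 / 29326275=9.88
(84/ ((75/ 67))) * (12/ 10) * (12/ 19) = 135072/ 2375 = 56.87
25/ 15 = 5/ 3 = 1.67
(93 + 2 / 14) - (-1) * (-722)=-4402 / 7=-628.86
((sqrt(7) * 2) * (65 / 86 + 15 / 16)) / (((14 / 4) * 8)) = 1165 * sqrt(7) / 9632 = 0.32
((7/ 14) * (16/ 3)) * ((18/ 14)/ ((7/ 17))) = 408/ 49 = 8.33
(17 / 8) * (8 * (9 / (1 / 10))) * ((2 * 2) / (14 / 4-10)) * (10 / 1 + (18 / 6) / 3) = -134640 / 13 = -10356.92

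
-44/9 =-4.89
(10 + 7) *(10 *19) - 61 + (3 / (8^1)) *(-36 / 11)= 69691 / 22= 3167.77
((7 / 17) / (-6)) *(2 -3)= 7 / 102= 0.07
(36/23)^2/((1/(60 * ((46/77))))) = 155520/1771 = 87.81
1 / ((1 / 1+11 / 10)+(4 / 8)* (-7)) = -0.71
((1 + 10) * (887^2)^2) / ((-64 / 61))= -415352663231231 / 64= -6489885362987.98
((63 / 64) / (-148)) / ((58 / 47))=-2961 / 549376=-0.01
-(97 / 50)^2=-9409 / 2500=-3.76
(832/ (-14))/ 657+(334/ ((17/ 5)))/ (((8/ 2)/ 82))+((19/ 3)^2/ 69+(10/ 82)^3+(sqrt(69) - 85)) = sqrt(69)+717325723238584/ 371803087467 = 1937.62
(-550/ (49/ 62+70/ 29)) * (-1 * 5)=4944500/ 5761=858.27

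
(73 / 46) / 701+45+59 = 104.00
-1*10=-10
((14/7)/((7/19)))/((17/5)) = 190/119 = 1.60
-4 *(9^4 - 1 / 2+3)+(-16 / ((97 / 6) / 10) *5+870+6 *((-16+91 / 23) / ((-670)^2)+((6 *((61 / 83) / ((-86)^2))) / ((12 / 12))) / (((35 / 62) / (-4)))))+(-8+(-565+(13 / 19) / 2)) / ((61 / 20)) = -15974094792539688282417 / 623470141418819450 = -25621.27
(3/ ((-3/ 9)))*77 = -693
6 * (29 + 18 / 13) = 2370 / 13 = 182.31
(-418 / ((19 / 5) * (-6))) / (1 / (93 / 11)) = 155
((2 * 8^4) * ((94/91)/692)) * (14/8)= 21.40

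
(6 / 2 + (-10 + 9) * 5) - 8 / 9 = -26 / 9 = -2.89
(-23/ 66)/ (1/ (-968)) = 1012/ 3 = 337.33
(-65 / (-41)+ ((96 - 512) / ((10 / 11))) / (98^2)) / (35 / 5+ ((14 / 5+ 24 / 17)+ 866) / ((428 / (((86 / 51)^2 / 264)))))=39390251100057 / 179873160542453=0.22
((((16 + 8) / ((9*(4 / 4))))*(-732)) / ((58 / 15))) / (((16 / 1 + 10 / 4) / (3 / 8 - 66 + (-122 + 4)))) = 5376540 / 1073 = 5010.75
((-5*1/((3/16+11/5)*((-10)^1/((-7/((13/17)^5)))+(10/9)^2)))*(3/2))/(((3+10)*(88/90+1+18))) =-2173659081300/288993355580891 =-0.01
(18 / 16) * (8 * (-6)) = -54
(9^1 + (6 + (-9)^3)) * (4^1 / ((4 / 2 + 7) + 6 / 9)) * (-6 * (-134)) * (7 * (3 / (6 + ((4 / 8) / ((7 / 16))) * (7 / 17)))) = -1229627952 / 1595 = -770926.62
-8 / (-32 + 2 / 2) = 8 / 31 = 0.26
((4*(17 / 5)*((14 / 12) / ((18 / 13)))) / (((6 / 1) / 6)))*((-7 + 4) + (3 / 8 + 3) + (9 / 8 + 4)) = 17017 / 270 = 63.03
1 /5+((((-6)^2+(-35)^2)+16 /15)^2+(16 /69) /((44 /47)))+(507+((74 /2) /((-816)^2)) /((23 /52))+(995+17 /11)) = 559543787054801 /350961600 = 1594316.26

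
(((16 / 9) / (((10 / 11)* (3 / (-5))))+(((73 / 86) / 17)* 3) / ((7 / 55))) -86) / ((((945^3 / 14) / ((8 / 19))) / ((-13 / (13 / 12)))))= 31153568 / 4219576881345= 0.00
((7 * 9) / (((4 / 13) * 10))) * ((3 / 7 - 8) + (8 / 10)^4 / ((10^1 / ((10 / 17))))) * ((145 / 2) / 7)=-1904602869 / 1190000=-1600.51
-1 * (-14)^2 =-196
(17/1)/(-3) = -17/3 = -5.67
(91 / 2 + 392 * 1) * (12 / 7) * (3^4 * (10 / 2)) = 303750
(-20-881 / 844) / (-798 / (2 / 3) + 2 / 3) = 53283 / 3029116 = 0.02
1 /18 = 0.06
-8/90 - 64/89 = -3236/4005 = -0.81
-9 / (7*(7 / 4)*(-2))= 18 / 49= 0.37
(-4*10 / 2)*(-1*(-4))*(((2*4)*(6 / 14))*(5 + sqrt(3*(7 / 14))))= -9600 / 7 - 960*sqrt(6) / 7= -1707.36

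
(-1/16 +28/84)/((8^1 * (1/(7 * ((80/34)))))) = 455/816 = 0.56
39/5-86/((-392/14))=761/70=10.87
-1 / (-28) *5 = 5 / 28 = 0.18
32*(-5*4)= -640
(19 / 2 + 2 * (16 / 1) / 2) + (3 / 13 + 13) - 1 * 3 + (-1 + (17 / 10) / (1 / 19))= 4357 / 65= 67.03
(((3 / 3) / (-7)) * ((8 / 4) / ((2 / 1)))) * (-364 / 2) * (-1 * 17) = -442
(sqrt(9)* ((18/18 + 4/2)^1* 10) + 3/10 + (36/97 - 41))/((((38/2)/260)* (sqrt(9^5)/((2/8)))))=0.70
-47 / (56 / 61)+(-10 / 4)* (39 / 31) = -54.34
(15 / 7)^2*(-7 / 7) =-225 / 49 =-4.59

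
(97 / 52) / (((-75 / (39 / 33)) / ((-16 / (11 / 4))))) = 1552 / 9075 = 0.17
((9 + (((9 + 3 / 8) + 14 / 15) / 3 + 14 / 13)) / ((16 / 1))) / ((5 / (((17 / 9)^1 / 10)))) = 1075097 / 33696000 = 0.03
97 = 97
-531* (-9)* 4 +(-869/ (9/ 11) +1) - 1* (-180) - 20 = 163934/ 9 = 18214.89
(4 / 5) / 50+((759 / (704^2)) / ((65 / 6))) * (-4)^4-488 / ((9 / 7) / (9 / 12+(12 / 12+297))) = -145935722833 / 1287000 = -113392.17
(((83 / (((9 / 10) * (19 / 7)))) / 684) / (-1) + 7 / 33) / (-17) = -104503 / 10936134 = -0.01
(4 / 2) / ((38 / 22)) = 22 / 19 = 1.16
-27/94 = -0.29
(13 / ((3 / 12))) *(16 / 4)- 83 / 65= 13437 / 65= 206.72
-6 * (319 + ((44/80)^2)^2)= -153163923/80000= -1914.55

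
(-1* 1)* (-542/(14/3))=813/7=116.14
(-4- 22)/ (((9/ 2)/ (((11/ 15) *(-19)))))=10868/ 135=80.50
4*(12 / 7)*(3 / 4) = 36 / 7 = 5.14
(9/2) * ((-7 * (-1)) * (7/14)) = 63/4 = 15.75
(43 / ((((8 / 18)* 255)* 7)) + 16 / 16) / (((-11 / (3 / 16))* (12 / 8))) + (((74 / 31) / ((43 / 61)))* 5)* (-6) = -28365709297 / 279183520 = -101.60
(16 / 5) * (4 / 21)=64 / 105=0.61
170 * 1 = 170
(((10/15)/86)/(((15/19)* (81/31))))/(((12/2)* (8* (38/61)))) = 0.00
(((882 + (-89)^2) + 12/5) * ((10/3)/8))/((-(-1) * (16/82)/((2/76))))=1805107/3648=494.82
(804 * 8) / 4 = 1608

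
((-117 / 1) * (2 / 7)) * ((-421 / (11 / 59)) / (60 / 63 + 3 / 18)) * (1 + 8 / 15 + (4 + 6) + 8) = 3406023036 / 2585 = 1317610.46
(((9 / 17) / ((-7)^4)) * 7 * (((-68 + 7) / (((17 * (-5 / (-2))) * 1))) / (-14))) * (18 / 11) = 9882 / 38163895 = 0.00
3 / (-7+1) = -1 / 2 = -0.50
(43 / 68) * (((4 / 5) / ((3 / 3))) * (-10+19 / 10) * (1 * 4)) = -6966 / 425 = -16.39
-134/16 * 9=-603/8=-75.38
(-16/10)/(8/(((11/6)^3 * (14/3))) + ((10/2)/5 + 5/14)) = -149072/152365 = -0.98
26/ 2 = 13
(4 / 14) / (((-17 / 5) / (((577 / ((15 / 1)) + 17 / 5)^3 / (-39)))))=158.12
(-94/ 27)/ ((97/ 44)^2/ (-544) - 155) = 98999296/ 4407829083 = 0.02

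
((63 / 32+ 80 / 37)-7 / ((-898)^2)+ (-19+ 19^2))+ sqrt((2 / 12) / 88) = sqrt(33) / 132+ 82619918147 / 238695584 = 346.17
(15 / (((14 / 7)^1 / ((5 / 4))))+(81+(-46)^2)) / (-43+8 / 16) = -17651 / 340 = -51.91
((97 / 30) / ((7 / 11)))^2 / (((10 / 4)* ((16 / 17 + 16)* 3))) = 19354313 / 95256000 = 0.20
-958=-958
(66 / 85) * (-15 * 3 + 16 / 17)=-34.21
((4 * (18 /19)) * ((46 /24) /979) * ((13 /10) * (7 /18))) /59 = 2093 /32923770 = 0.00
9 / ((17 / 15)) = 7.94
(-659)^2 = 434281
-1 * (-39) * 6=234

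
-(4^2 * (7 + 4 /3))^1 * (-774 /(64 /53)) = 170925 /2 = 85462.50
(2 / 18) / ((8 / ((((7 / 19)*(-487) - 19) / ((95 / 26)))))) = -4901 / 6498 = -0.75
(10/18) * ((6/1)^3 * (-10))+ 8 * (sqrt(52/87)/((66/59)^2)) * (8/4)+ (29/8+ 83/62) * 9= -286521/248+ 27848 * sqrt(1131)/94743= -1145.44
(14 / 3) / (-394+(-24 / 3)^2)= -7 / 495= -0.01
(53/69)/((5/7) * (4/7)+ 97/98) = 5194/9453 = 0.55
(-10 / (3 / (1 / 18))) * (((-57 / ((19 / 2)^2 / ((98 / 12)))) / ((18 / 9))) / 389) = 245 / 199557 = 0.00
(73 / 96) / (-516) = -73 / 49536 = -0.00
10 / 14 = 5 / 7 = 0.71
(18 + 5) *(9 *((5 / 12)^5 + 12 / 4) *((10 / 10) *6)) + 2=17250499 / 4608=3743.60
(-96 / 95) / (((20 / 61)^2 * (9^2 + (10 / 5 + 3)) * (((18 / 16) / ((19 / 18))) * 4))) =-3721 / 145125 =-0.03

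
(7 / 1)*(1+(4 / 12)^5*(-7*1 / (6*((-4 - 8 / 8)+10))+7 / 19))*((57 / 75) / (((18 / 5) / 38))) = 18432071 / 328050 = 56.19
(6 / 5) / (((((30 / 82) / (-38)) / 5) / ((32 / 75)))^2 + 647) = 14913724416 / 8040983334085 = 0.00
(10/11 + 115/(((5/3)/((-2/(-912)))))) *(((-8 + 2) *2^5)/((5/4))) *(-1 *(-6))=-1021248/1045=-977.27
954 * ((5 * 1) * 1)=4770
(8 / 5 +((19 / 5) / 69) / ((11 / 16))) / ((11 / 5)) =0.76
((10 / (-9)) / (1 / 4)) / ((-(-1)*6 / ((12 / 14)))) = -40 / 63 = -0.63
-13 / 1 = -13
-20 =-20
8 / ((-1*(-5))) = 8 / 5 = 1.60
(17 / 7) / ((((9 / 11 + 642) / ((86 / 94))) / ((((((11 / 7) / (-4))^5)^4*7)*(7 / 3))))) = 5409582709252715033985241 / 12495756012113082118676555023515648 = 0.00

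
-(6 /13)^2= -36 /169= -0.21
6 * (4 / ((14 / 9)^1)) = 108 / 7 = 15.43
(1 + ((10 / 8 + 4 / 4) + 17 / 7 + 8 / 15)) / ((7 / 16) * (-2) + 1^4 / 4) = -5218 / 525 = -9.94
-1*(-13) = 13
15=15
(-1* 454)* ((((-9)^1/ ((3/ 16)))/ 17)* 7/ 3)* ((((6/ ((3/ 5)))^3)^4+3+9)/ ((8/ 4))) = 25424000000305088/ 17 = 1495529411782652.24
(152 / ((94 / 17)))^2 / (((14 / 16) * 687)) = 13354112 / 10623081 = 1.26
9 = 9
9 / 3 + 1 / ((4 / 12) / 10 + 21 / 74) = 1083 / 176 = 6.15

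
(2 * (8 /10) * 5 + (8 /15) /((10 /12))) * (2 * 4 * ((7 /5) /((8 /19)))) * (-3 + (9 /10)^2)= -1572858 /3125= -503.31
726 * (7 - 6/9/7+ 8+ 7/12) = 157421/14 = 11244.36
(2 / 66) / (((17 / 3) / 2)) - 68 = -12714 / 187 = -67.99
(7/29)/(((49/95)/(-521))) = -49495/203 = -243.82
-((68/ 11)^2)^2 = -21381376/ 14641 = -1460.38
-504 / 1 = -504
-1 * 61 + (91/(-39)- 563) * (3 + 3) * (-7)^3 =1163395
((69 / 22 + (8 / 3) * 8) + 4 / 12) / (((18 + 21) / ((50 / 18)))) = 40925 / 23166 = 1.77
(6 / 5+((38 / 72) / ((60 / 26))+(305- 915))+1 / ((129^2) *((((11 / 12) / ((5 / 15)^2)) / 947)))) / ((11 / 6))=-13367798603 / 40271220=-331.94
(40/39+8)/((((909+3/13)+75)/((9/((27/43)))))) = 15136/115155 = 0.13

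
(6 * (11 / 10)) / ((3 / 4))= 44 / 5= 8.80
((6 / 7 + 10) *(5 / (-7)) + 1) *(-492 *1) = 162852 / 49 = 3323.51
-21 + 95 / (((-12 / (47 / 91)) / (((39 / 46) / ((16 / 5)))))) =-455093 / 20608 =-22.08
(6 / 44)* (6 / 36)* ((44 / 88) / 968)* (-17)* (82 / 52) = -697 / 2214784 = -0.00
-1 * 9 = -9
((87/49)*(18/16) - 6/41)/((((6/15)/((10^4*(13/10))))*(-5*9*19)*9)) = -16115125/2061234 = -7.82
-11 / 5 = -2.20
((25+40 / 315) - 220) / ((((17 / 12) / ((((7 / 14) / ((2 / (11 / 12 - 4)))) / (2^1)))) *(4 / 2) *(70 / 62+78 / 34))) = 14081719 / 1818432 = 7.74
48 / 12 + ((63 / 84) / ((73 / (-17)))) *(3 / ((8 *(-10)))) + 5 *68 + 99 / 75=40334141 / 116800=345.33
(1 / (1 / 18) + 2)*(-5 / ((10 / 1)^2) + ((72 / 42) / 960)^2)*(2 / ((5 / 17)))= -266543 / 39200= -6.80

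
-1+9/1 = 8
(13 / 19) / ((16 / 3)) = 39 / 304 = 0.13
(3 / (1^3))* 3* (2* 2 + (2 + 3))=81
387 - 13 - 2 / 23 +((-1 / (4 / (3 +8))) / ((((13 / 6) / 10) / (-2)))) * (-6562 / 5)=-9849316 / 299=-32940.86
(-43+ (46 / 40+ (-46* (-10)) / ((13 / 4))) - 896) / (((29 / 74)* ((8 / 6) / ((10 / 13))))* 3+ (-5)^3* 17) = 7660517 / 20422896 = 0.38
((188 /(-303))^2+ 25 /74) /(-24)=-4910681 /163052784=-0.03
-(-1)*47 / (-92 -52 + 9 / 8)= -376 / 1143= -0.33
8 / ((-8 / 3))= -3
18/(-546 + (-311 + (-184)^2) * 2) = 9/33272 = 0.00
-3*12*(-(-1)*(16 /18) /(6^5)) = -1 /243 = -0.00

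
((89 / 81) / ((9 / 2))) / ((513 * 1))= 178 / 373977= 0.00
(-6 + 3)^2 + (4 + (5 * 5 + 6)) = 44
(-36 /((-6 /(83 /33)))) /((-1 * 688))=-83 /3784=-0.02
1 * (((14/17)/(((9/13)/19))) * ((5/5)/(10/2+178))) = 3458/27999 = 0.12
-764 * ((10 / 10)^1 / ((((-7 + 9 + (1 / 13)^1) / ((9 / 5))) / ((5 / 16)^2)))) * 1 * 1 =-12415 / 192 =-64.66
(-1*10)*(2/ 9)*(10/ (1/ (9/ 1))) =-200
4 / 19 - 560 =-559.79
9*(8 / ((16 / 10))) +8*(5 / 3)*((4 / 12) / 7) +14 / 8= 11941 / 252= 47.38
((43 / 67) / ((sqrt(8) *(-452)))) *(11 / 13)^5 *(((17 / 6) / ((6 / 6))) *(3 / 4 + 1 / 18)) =-3414120149 *sqrt(2) / 9715020951168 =-0.00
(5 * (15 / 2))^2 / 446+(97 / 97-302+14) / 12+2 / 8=-109789 / 5352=-20.51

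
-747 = -747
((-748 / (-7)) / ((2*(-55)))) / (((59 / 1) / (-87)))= 2958 / 2065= 1.43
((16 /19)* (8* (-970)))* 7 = -869120 /19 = -45743.16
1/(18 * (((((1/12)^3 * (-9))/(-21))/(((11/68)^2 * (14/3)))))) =23716/867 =27.35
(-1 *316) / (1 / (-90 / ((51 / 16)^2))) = 808960 / 289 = 2799.17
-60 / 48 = -5 / 4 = -1.25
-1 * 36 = -36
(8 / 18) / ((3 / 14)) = 56 / 27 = 2.07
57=57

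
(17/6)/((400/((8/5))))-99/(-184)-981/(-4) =16960157/69000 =245.80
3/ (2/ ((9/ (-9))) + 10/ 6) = -9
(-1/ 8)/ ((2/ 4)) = -1/ 4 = -0.25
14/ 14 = 1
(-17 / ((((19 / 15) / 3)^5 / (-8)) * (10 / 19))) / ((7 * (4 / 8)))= 5019165000 / 912247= 5501.98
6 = 6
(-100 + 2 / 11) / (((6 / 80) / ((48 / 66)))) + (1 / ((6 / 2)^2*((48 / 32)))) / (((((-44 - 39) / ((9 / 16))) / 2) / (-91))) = -116640509 / 120516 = -967.84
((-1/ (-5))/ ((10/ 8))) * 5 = 4/ 5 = 0.80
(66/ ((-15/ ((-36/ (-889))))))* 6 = -4752/ 4445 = -1.07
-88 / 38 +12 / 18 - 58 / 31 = -6220 / 1767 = -3.52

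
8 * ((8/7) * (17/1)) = 155.43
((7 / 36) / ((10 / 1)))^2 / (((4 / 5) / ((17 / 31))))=0.00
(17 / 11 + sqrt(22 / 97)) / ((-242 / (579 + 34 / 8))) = -39661 / 10648 - 2333 * sqrt(2134) / 93896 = -4.87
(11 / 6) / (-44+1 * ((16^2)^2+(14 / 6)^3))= 99 / 3537254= 0.00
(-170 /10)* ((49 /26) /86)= -833 /2236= -0.37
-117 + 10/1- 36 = -143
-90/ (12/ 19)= -285/ 2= -142.50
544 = 544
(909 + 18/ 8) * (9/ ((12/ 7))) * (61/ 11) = 26529.80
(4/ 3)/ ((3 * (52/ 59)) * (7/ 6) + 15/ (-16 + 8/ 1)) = 1888/ 1713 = 1.10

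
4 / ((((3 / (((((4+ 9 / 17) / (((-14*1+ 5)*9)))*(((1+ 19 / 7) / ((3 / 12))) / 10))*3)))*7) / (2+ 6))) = -18304 / 48195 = -0.38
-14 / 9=-1.56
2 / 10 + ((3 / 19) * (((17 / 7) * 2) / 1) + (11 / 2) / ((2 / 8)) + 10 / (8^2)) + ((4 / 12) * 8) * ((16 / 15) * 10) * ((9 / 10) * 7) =4305437 / 21280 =202.32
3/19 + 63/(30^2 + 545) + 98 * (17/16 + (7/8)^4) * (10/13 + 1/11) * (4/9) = 124563651757/2010145280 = 61.97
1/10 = 0.10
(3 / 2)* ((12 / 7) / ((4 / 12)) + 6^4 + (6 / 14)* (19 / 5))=136791 / 70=1954.16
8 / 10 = 4 / 5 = 0.80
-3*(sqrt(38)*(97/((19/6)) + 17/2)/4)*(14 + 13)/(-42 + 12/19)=118.08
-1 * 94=-94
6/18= 1/3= 0.33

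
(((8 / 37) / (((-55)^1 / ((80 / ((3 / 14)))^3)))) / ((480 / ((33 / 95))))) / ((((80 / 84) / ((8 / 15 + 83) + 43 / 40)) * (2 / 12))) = -12481204736 / 158175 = -78907.57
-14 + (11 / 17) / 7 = -1655 / 119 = -13.91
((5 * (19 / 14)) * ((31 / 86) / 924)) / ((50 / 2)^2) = 589 / 139062000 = 0.00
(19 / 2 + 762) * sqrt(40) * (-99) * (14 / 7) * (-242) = 73934388 * sqrt(10) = 233801063.49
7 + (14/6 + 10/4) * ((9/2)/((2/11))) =1013/8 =126.62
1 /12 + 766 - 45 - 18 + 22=8701 /12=725.08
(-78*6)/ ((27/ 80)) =-1386.67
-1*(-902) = 902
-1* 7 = -7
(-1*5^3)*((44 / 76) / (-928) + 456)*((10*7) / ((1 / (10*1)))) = -175878959375 / 4408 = -39899945.41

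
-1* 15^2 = -225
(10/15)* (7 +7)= 28/3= 9.33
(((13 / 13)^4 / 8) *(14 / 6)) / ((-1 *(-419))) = 7 / 10056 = 0.00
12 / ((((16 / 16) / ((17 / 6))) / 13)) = 442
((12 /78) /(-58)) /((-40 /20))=1 /754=0.00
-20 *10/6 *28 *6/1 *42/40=-5880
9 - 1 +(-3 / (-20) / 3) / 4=641 / 80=8.01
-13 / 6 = -2.17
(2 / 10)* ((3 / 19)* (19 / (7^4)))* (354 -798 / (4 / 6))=-0.21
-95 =-95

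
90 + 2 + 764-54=802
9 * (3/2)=27/2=13.50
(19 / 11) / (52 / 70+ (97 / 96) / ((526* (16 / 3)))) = 179092480 / 77060577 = 2.32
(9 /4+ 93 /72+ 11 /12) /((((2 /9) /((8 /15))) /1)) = 107 /10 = 10.70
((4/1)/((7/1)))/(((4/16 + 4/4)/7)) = 16/5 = 3.20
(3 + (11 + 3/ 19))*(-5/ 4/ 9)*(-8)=2690/ 171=15.73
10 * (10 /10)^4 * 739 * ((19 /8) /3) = 70205 /12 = 5850.42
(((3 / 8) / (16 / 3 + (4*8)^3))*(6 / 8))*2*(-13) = -351 / 1573120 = -0.00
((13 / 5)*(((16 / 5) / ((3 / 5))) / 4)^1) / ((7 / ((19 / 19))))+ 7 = 787 / 105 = 7.50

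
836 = 836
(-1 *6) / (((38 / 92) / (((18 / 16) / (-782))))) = 27 / 1292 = 0.02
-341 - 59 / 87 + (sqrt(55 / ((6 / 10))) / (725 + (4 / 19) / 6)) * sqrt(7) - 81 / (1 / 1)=-36773 / 87 + 95 * sqrt(231) / 41327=-422.64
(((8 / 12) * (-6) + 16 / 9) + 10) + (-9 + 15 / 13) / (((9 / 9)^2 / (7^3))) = -313964 / 117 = -2683.45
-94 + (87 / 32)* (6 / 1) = -1243 / 16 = -77.69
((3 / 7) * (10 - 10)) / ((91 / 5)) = 0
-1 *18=-18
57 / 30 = 19 / 10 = 1.90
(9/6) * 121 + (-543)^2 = 590061/2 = 295030.50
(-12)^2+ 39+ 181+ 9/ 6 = 731/ 2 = 365.50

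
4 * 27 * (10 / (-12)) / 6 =-15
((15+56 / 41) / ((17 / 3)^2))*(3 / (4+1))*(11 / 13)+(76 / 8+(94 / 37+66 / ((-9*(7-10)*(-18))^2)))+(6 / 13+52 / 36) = 7967944096642 / 560903400135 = 14.21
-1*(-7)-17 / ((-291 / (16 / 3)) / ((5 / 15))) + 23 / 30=206129 / 26190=7.87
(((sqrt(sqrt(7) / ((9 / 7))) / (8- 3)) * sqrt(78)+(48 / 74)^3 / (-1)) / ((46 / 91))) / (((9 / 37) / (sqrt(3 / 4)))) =-34944 * sqrt(3) / 31487+3367 * sqrt(26) * 7^(3 / 4) / 4140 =15.92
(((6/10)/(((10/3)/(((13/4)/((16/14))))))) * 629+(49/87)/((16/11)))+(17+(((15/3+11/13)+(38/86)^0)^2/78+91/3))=113243226089/305822400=370.29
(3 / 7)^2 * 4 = 36 / 49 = 0.73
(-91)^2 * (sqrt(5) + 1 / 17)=8281 / 17 + 8281 * sqrt(5)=19004.00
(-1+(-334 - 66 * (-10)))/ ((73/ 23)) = 7475/ 73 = 102.40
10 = 10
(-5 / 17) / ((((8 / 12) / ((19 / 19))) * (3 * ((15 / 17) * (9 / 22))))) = -11 / 27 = -0.41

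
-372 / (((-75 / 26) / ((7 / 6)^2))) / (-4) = -19747 / 450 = -43.88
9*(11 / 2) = 99 / 2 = 49.50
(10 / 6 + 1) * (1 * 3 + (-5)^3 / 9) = -784 / 27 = -29.04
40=40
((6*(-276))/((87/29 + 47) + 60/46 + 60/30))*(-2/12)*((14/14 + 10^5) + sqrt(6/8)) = 1587*sqrt(3)/613 + 317403174/613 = 517791.06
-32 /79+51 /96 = 319 /2528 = 0.13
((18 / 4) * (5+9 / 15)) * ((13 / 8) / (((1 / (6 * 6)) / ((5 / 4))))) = 7371 / 4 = 1842.75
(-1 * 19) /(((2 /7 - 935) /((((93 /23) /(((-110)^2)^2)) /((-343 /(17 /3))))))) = -10013 /1079621630010000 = -0.00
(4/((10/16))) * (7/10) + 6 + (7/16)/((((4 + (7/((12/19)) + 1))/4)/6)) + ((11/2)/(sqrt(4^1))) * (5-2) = 374089/19300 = 19.38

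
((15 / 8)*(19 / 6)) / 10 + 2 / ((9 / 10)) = 811 / 288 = 2.82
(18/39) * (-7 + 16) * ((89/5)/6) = 801/65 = 12.32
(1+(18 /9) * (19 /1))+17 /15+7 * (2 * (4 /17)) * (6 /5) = 11242 /255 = 44.09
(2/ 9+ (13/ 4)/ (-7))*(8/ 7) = -122/ 441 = -0.28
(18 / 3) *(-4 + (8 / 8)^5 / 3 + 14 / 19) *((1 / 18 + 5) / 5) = -15197 / 855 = -17.77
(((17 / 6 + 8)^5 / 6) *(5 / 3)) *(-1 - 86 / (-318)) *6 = -168242140625 / 927288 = -181434.61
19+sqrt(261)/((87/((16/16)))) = sqrt(29)/29+19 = 19.19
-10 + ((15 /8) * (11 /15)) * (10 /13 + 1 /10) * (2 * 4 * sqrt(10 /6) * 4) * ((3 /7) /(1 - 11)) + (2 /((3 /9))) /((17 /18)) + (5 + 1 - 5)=-45 /17 - 1243 * sqrt(15) /2275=-4.76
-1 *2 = -2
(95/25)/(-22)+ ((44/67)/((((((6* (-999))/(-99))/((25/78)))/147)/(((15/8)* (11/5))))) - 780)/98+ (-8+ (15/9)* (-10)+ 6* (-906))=-7599567050281/1389628240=-5468.78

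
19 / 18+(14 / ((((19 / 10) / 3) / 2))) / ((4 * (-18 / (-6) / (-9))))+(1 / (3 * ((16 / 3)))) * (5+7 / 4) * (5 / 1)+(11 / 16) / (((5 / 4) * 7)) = -11458409 / 383040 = -29.91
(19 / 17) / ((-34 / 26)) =-247 / 289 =-0.85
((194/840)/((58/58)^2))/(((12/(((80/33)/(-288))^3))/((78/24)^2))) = -409825/3380180170752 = -0.00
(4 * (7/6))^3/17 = 2744/459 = 5.98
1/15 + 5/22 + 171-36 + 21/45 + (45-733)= -182239/330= -552.24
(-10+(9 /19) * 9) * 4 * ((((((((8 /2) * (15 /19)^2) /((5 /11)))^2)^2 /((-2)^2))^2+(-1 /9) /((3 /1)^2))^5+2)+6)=-1066396613131874379855295758812440435096469852774107735549457278079592764102463691996315051449379374873631370987824887479236882940366755052 /132271650140292597720503657809833657539690599960500268181854702321888679187013409668545929912893785584367471609219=-8062170631430178112286365.00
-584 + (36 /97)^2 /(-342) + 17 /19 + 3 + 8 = -102275902 /178771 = -572.11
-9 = -9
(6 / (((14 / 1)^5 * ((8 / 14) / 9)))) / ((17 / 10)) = 135 / 1306144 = 0.00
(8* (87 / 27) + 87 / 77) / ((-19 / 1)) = -18647 / 13167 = -1.42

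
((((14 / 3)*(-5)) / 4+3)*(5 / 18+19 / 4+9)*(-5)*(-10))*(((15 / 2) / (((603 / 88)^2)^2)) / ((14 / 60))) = -80443510400000 / 2776441602501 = -28.97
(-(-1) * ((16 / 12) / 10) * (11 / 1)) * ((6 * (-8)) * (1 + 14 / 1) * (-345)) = 364320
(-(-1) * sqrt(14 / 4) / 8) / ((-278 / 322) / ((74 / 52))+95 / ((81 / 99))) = 53613 * sqrt(14) / 99080624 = 0.00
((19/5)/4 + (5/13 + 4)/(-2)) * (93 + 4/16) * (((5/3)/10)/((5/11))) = -1325269/31200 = -42.48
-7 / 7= -1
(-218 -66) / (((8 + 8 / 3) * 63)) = -71 / 168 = -0.42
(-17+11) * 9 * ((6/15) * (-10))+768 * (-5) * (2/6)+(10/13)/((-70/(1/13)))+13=-1243334/1183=-1051.00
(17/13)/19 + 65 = 16072/247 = 65.07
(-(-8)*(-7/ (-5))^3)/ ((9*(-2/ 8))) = -10976/ 1125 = -9.76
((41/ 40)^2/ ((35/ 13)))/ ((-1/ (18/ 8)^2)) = -1770093/ 896000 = -1.98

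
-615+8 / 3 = -1837 / 3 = -612.33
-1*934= -934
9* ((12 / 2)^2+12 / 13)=4320 / 13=332.31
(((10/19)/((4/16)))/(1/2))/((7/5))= 400/133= 3.01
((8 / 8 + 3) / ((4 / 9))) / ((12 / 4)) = 3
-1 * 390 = -390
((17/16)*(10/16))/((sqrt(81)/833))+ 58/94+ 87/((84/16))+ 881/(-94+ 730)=1607723969/20087424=80.04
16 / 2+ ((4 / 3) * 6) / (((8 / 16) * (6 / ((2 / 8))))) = 26 / 3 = 8.67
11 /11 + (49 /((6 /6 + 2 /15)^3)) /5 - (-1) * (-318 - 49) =-1765083 /4913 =-359.27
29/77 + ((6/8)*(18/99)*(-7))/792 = 15263/40656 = 0.38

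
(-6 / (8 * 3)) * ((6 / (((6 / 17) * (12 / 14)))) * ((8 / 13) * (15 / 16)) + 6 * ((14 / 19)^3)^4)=-1334610877505458147 / 460369503165761488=-2.90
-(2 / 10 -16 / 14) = 33 / 35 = 0.94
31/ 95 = 0.33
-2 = -2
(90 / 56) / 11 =45 / 308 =0.15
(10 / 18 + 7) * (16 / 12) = 272 / 27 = 10.07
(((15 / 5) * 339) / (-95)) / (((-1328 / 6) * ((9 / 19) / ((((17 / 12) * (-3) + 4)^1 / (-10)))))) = 339 / 132800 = 0.00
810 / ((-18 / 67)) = -3015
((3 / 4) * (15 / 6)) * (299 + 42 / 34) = 9570 / 17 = 562.94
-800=-800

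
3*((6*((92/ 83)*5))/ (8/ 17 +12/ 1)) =35190/ 4399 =8.00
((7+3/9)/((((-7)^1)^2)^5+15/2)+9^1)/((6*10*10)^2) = 3050732779/122029310808000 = 0.00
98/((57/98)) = 9604/57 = 168.49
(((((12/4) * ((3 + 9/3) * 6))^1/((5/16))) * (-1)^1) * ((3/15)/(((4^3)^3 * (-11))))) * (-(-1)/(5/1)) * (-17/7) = -459/39424000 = -0.00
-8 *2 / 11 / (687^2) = -16 / 5191659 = -0.00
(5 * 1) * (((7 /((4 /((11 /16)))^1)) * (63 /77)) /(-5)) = -63 /64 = -0.98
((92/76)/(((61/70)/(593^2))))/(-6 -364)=-56615489/42883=-1320.23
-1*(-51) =51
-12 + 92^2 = 8452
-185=-185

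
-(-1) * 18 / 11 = 18 / 11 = 1.64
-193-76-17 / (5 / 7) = -1464 / 5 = -292.80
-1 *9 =-9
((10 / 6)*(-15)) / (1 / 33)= -825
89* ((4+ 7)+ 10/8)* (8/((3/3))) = 8722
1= 1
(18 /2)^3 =729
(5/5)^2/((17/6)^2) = 36/289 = 0.12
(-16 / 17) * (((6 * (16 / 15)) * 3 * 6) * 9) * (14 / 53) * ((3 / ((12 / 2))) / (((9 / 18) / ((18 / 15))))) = -6967296 / 22525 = -309.31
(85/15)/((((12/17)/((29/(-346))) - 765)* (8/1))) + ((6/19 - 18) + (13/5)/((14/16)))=-12791458531/869357160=-14.71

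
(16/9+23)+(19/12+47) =2641/36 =73.36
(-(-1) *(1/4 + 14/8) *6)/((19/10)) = 120/19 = 6.32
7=7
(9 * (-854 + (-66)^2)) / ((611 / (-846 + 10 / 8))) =-53249661 / 1222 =-43575.83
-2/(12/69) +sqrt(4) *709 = 2813/2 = 1406.50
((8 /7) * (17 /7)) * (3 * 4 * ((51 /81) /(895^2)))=9248 /353252025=0.00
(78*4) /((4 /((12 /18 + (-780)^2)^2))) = 86615420860904 /3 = 28871806953634.67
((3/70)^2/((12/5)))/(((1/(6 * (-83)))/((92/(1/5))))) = -175.32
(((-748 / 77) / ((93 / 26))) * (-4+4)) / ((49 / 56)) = 0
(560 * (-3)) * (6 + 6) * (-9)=181440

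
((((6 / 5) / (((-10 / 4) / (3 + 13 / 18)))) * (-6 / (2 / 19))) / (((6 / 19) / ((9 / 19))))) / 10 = 3819 / 250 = 15.28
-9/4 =-2.25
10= 10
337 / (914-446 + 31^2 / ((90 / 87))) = 10110 / 41909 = 0.24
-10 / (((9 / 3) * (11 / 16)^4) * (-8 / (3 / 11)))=81920 / 161051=0.51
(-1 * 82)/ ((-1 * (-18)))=-41/ 9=-4.56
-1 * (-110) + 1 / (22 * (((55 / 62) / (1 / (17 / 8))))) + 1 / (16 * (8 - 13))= 18103511 / 164560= 110.01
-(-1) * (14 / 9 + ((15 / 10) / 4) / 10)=1147 / 720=1.59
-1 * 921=-921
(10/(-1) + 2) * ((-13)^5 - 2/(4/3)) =2970356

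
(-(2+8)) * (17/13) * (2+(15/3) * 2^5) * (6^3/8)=-57198.46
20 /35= 0.57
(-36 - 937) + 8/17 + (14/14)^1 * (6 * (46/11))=-177171/187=-947.44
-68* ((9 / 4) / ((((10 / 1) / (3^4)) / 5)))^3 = -6586148313 / 128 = -51454283.70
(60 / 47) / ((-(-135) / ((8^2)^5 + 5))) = 1431655772 / 141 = 10153587.04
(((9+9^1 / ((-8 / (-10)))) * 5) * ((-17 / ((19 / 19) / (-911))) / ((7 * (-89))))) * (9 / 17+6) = -40954005 / 2492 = -16434.19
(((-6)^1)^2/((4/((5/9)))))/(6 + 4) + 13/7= 33/14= 2.36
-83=-83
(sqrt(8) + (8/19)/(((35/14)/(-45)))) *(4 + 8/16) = -648/19 + 9 *sqrt(2) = -21.38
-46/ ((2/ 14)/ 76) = -24472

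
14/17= 0.82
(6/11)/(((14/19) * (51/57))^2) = 390963/311542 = 1.25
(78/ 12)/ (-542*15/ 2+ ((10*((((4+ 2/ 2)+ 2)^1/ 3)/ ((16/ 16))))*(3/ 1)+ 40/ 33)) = -429/ 263590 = -0.00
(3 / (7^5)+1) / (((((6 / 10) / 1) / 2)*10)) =16810 / 50421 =0.33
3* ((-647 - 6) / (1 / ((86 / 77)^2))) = -14488764 / 5929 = -2443.71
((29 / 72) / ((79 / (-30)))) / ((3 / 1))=-145 / 2844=-0.05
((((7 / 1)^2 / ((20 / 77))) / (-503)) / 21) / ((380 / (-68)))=9163 / 2867100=0.00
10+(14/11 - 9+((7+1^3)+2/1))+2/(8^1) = 551/44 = 12.52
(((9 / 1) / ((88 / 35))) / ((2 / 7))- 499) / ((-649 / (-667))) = -57107873 / 114224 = -499.96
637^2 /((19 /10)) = 4057690 /19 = 213562.63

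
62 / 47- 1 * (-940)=44242 / 47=941.32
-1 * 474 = -474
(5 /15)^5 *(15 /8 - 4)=-17 /1944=-0.01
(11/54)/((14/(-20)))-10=-1945/189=-10.29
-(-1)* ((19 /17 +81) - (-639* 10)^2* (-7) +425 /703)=3415891978313 /11951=285824782.72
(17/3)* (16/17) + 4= 9.33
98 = 98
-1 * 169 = -169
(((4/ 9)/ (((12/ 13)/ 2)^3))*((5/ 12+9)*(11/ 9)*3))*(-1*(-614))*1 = 838377397/ 8748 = 95836.47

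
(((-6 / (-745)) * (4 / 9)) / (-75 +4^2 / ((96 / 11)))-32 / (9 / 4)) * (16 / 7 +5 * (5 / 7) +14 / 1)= -5818982576 / 20604465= -282.41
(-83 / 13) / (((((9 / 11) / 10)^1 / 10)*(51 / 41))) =-3743300 / 5967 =-627.33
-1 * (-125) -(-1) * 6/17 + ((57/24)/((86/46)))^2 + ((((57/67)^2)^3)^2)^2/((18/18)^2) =17104944561469097075470963827746849694212049841714281/134697976424601118307317148623443543281281892428352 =126.99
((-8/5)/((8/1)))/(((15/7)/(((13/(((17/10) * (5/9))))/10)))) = -273/2125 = -0.13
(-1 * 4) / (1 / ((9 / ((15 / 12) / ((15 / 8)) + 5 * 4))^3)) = -19683 / 59582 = -0.33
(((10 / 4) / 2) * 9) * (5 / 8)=225 / 32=7.03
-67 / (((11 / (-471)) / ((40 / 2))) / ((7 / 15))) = 294532 / 11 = 26775.64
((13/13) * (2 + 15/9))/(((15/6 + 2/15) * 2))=55/79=0.70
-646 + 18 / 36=-645.50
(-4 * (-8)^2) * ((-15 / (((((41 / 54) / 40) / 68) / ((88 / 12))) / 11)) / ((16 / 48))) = 136492646400 / 41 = 3329088936.59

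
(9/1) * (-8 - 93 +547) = 4014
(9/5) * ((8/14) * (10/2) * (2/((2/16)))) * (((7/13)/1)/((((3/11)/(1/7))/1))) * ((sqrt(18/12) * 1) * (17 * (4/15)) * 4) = 95744 * sqrt(6)/455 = 515.44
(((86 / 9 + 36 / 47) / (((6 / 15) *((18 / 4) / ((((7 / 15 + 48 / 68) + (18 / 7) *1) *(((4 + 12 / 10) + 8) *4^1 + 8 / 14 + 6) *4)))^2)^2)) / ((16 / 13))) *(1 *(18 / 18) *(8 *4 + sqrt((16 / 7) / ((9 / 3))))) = 540424545980682846032695567219253248 *sqrt(21) / 35515239718255580490046875 + 4323396367845462768261564537754025984 / 1691201891345503832859375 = 2626136296812.93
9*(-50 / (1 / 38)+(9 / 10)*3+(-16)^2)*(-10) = 147717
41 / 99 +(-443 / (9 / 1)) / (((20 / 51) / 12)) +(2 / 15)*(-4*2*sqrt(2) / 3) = -745364 / 495-16*sqrt(2) / 45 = -1506.29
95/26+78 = 2123/26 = 81.65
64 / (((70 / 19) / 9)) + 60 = 7572 / 35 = 216.34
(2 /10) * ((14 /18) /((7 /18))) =2 /5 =0.40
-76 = -76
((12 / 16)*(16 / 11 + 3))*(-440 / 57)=-490 / 19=-25.79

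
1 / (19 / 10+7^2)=10 / 509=0.02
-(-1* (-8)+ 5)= -13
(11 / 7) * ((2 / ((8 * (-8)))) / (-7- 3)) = 11 / 2240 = 0.00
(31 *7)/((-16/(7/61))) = -1519/976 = -1.56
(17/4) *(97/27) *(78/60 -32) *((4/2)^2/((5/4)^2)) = -4049944/3375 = -1199.98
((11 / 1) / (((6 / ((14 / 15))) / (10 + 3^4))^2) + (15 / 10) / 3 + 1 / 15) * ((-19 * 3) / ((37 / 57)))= -193600.35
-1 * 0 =0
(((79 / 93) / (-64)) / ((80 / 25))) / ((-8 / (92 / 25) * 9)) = 1817 / 8570880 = 0.00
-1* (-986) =986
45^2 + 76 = 2101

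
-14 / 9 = -1.56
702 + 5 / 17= 11939 / 17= 702.29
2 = 2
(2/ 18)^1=1/ 9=0.11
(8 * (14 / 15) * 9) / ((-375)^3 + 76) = -336 / 263671495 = -0.00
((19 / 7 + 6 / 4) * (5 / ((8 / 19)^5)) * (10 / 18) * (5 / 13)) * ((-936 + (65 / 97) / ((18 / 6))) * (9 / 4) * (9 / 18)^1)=-358171.41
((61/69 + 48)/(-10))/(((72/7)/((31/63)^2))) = -3241453/28168560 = -0.12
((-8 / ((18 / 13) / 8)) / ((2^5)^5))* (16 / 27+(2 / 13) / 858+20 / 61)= -2818793 / 2222655012864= -0.00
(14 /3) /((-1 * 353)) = -14 /1059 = -0.01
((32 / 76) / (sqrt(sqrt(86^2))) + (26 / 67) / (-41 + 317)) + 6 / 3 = 4 *sqrt(86) / 817 + 18505 / 9246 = 2.05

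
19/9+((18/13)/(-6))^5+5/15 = 8166259/3341637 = 2.44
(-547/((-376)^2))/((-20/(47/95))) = 547/5715200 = 0.00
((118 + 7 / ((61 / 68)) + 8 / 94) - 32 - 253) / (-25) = 456173 / 71675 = 6.36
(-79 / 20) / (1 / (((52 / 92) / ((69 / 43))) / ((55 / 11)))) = -44161 / 158700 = -0.28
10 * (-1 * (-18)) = 180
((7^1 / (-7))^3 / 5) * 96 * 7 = -672 / 5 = -134.40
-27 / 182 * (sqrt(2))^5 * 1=-54 * sqrt(2) / 91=-0.84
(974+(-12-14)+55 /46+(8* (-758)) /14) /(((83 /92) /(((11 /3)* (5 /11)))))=1661690 /1743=953.35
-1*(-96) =96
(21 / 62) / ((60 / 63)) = 441 / 1240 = 0.36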